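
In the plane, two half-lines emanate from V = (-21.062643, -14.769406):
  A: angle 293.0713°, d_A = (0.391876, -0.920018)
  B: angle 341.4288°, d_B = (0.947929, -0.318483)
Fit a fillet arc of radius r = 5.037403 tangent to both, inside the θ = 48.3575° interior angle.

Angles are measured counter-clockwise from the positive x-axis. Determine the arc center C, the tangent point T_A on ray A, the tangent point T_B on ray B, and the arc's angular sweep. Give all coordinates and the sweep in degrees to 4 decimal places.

center=(-12.0313,-23.1178) T_A=(-16.6658,-25.0919) T_B=(-10.4270,-18.3427) sweep=131.6425

bisector direction at 317.2500° = (0.734323,-0.678800)
center distance |VC| = r/sin(θ/2) = 5.037403/sin(24.1788°) = 12.298806
C = V + |VC|·bis = (-12.0313,-23.1178)
T_A = V + ((C−V)·d_A)·d_A = V + 11.2199·d_A = (-16.6658,-25.0919)
T_B = V + ((C−V)·d_B)·d_B = V + 11.2199·d_B = (-10.4270,-18.3427)
sweep = 180° − θ = 131.6425°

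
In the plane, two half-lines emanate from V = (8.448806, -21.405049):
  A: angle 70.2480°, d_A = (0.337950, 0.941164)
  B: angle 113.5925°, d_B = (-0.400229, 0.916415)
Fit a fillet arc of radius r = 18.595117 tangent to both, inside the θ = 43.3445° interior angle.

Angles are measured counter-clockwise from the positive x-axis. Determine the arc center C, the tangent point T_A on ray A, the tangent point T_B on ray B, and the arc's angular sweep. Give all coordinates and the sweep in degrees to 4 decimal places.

center=(6.7616,28.9195) T_A=(24.2626,22.6352) T_B=(-10.2793,21.4772) sweep=136.6555

bisector direction at 91.9203° = (-0.033508,0.999438)
center distance |VC| = r/sin(θ/2) = 18.595117/sin(21.6722°) = 50.352783
C = V + |VC|·bis = (6.7616,28.9195)
T_A = V + ((C−V)·d_A)·d_A = V + 46.7934·d_A = (24.2626,22.6352)
T_B = V + ((C−V)·d_B)·d_B = V + 46.7934·d_B = (-10.2793,21.4772)
sweep = 180° − θ = 136.6555°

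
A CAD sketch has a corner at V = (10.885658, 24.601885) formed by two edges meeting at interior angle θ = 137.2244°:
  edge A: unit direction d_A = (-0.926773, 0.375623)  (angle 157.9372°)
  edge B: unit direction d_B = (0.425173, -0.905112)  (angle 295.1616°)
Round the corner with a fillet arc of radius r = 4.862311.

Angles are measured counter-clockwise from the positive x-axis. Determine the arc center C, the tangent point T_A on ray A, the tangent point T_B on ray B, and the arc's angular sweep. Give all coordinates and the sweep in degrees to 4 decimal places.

center=(7.2944,20.8109) T_A=(9.1208,25.3172) T_B=(11.6953,22.8783) sweep=42.7756

bisector direction at 226.5494° = (-0.687729,-0.725968)
center distance |VC| = r/sin(θ/2) = 4.862311/sin(68.6122°) = 5.221927
C = V + |VC|·bis = (7.2944,20.8109)
T_A = V + ((C−V)·d_A)·d_A = V + 1.9043·d_A = (9.1208,25.3172)
T_B = V + ((C−V)·d_B)·d_B = V + 1.9043·d_B = (11.6953,22.8783)
sweep = 180° − θ = 42.7756°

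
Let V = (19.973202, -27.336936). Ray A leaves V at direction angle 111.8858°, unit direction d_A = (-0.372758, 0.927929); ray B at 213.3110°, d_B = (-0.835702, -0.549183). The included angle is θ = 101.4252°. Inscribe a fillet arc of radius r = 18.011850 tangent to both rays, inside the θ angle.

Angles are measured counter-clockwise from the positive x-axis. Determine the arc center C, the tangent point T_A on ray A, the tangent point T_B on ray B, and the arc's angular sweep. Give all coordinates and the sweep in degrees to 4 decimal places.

center=(-2.2334,-20.3771) T_A=(14.4803,-13.6631) T_B=(7.6584,-35.4297) sweep=78.5748

bisector direction at 162.5984° = (-0.954232,0.299067)
center distance |VC| = r/sin(θ/2) = 18.011850/sin(50.7126°) = 23.271741
C = V + |VC|·bis = (-2.2334,-20.3771)
T_A = V + ((C−V)·d_A)·d_A = V + 14.7359·d_A = (14.4803,-13.6631)
T_B = V + ((C−V)·d_B)·d_B = V + 14.7359·d_B = (7.6584,-35.4297)
sweep = 180° − θ = 78.5748°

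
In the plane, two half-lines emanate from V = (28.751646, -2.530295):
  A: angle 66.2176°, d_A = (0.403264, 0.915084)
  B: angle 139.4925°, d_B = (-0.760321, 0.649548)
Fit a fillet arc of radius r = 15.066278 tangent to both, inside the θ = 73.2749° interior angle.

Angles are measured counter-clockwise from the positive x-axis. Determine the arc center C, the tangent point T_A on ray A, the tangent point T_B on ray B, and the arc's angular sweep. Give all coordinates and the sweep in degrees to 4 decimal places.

bisector direction at 102.8551° = (-0.222485,0.974936)
center distance |VC| = r/sin(θ/2) = 15.066278/sin(36.6375°) = 25.247241
C = V + |VC|·bis = (23.1345,22.0841)
T_A = V + ((C−V)·d_A)·d_A = V + 20.2591·d_A = (36.9214,16.0085)
T_B = V + ((C−V)·d_B)·d_B = V + 20.2591·d_B = (13.3482,10.6289)
sweep = 180° − θ = 106.7251°

center=(23.1345,22.0841) T_A=(36.9214,16.0085) T_B=(13.3482,10.6289) sweep=106.7251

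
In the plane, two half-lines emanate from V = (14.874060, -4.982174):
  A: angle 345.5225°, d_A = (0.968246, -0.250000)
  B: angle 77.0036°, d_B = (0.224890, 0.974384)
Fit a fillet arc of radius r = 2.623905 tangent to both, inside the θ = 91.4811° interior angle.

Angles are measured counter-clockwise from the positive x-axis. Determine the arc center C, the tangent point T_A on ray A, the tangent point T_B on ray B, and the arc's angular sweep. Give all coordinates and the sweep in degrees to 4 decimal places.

bisector direction at 31.2630° = (0.854794,0.518968)
center distance |VC| = r/sin(θ/2) = 2.623905/sin(45.7405°) = 3.663716
C = V + |VC|·bis = (18.0058,-3.0808)
T_A = V + ((C−V)·d_A)·d_A = V + 2.5569·d_A = (17.3498,-5.6214)
T_B = V + ((C−V)·d_B)·d_B = V + 2.5569·d_B = (15.4491,-2.4907)
sweep = 180° − θ = 88.5189°

center=(18.0058,-3.0808) T_A=(17.3498,-5.6214) T_B=(15.4491,-2.4907) sweep=88.5189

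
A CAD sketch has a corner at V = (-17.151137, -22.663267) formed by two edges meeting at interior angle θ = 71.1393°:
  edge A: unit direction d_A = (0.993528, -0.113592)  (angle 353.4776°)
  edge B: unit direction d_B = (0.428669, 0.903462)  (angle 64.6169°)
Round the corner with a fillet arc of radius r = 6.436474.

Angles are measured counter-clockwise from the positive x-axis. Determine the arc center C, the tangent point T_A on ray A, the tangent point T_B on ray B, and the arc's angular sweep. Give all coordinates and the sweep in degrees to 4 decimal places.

center=(-7.4778,-17.2908) T_A=(-8.2090,-23.6856) T_B=(-13.2929,-14.5317) sweep=108.8607

bisector direction at 29.0473° = (0.874220,0.485531)
center distance |VC| = r/sin(θ/2) = 6.436474/sin(35.5697°) = 11.065086
C = V + |VC|·bis = (-7.4778,-17.2908)
T_A = V + ((C−V)·d_A)·d_A = V + 9.0004·d_A = (-8.2090,-23.6856)
T_B = V + ((C−V)·d_B)·d_B = V + 9.0004·d_B = (-13.2929,-14.5317)
sweep = 180° − θ = 108.8607°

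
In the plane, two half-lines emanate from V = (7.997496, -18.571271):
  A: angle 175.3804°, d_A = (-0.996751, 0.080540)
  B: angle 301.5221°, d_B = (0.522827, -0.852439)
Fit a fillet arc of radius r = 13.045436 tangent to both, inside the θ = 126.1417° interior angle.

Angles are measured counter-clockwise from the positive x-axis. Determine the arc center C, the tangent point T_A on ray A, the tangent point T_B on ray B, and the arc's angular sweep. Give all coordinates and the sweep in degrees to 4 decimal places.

bisector direction at 238.4512° = (-0.523224,-0.852195)
center distance |VC| = r/sin(θ/2) = 13.045436/sin(63.0709°) = 14.632027
C = V + |VC|·bis = (0.3417,-31.0406)
T_A = V + ((C−V)·d_A)·d_A = V + 6.6267·d_A = (1.3923,-18.0376)
T_B = V + ((C−V)·d_B)·d_B = V + 6.6267·d_B = (11.4621,-24.2201)
sweep = 180° − θ = 53.8583°

center=(0.3417,-31.0406) T_A=(1.3923,-18.0376) T_B=(11.4621,-24.2201) sweep=53.8583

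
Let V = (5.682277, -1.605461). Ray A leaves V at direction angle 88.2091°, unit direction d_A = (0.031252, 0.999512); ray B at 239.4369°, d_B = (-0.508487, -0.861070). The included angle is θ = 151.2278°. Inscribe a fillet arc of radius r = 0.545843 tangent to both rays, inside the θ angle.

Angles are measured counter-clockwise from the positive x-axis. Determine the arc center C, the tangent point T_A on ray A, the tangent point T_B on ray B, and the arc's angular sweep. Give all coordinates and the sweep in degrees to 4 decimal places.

bisector direction at 163.8230° = (-0.960406,0.278606)
center distance |VC| = r/sin(θ/2) = 0.545843/sin(75.6139°) = 0.563513
C = V + |VC|·bis = (5.1411,-1.4485)
T_A = V + ((C−V)·d_A)·d_A = V + 0.1400·d_A = (5.6867,-1.4655)
T_B = V + ((C−V)·d_B)·d_B = V + 0.1400·d_B = (5.6111,-1.7260)
sweep = 180° − θ = 28.7722°

center=(5.1411,-1.4485) T_A=(5.6867,-1.4655) T_B=(5.6111,-1.7260) sweep=28.7722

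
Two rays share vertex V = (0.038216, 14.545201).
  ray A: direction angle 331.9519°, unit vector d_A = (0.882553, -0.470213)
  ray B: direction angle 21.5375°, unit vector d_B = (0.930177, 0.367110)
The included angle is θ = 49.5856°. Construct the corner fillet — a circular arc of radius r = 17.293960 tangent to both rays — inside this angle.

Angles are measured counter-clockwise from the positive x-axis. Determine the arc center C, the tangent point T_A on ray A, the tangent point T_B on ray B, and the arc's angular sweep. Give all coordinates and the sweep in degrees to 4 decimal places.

bisector direction at 356.7447° = (0.998386,-0.056785)
center distance |VC| = r/sin(θ/2) = 17.293960/sin(24.7928°) = 41.241099
C = V + |VC|·bis = (41.2128,12.2033)
T_A = V + ((C−V)·d_A)·d_A = V + 37.4399·d_A = (33.0809,-3.0595)
T_B = V + ((C−V)·d_B)·d_B = V + 37.4399·d_B = (34.8640,28.2898)
sweep = 180° − θ = 130.4144°

center=(41.2128,12.2033) T_A=(33.0809,-3.0595) T_B=(34.8640,28.2898) sweep=130.4144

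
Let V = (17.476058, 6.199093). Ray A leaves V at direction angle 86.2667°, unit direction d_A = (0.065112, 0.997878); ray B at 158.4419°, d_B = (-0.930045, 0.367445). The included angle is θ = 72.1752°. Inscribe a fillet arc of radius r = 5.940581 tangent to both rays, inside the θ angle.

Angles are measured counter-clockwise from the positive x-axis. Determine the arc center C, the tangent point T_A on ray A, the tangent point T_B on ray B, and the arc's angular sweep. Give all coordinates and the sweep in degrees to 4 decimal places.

center=(12.0788,14.7189) T_A=(18.0067,14.3321) T_B=(9.8959,9.1939) sweep=107.8248

bisector direction at 122.3543° = (-0.535153,0.844755)
center distance |VC| = r/sin(θ/2) = 5.940581/sin(36.0876°) = 10.085508
C = V + |VC|·bis = (12.0788,14.7189)
T_A = V + ((C−V)·d_A)·d_A = V + 8.1503·d_A = (18.0067,14.3321)
T_B = V + ((C−V)·d_B)·d_B = V + 8.1503·d_B = (9.8959,9.1939)
sweep = 180° − θ = 107.8248°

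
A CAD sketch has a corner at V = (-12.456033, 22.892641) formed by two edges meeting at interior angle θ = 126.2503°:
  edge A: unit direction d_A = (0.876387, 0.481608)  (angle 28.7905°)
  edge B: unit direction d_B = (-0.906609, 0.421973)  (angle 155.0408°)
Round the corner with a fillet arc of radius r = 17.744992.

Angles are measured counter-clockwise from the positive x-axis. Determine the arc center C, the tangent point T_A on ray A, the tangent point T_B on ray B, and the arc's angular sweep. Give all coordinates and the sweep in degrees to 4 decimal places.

center=(-13.1210,42.7751) T_A=(-4.5749,27.2236) T_B=(-20.6089,26.6873) sweep=53.7497

bisector direction at 91.9157° = (-0.033428,0.999441)
center distance |VC| = r/sin(θ/2) = 17.744992/sin(63.1251°) = 19.893577
C = V + |VC|·bis = (-13.1210,42.7751)
T_A = V + ((C−V)·d_A)·d_A = V + 8.9928·d_A = (-4.5749,27.2236)
T_B = V + ((C−V)·d_B)·d_B = V + 8.9928·d_B = (-20.6089,26.6873)
sweep = 180° − θ = 53.7497°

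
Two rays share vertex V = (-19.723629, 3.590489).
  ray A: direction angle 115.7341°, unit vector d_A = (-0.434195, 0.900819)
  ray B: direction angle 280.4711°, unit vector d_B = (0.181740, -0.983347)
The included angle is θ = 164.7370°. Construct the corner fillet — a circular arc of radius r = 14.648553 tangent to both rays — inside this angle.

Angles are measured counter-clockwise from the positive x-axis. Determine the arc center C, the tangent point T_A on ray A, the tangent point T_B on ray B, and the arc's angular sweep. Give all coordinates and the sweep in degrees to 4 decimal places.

bisector direction at 198.1026° = (-0.950502,-0.310720)
center distance |VC| = r/sin(θ/2) = 14.648553/sin(82.3685°) = 14.779459
C = V + |VC|·bis = (-33.7715,-1.0018)
T_A = V + ((C−V)·d_A)·d_A = V + 1.9627·d_A = (-20.5758,5.3586)
T_B = V + ((C−V)·d_B)·d_B = V + 1.9627·d_B = (-19.3669,1.6604)
sweep = 180° − θ = 15.2630°

center=(-33.7715,-1.0018) T_A=(-20.5758,5.3586) T_B=(-19.3669,1.6604) sweep=15.2630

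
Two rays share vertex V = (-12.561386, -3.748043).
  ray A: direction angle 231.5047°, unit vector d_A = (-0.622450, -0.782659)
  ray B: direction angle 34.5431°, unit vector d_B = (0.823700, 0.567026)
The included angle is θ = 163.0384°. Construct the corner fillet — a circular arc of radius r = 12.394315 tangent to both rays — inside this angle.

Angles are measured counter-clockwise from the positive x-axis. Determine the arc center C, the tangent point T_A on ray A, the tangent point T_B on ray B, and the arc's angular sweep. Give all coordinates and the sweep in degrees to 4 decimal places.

center=(-4.0112,-12.9093) T_A=(-13.7117,-5.1945) T_B=(-11.0391,-2.7001) sweep=16.9616

bisector direction at 313.0239° = (0.682303,-0.731069)
center distance |VC| = r/sin(θ/2) = 12.394315/sin(81.5192°) = 12.531341
C = V + |VC|·bis = (-4.0112,-12.9093)
T_A = V + ((C−V)·d_A)·d_A = V + 1.8481·d_A = (-13.7117,-5.1945)
T_B = V + ((C−V)·d_B)·d_B = V + 1.8481·d_B = (-11.0391,-2.7001)
sweep = 180° − θ = 16.9616°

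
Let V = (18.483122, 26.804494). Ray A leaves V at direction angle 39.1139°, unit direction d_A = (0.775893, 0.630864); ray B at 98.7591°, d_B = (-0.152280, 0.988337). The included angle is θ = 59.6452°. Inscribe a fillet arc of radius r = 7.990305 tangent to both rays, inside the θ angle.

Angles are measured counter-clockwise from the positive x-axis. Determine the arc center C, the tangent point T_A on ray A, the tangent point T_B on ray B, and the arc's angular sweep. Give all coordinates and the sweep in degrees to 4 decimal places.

bisector direction at 68.9365° = (0.359402,0.933183)
center distance |VC| = r/sin(θ/2) = 7.990305/sin(29.8226°) = 16.066850
C = V + |VC|·bis = (24.2576,41.7978)
T_A = V + ((C−V)·d_A)·d_A = V + 13.9391·d_A = (29.2984,35.5982)
T_B = V + ((C−V)·d_B)·d_B = V + 13.9391·d_B = (16.3605,40.5810)
sweep = 180° − θ = 120.3548°

center=(24.2576,41.7978) T_A=(29.2984,35.5982) T_B=(16.3605,40.5810) sweep=120.3548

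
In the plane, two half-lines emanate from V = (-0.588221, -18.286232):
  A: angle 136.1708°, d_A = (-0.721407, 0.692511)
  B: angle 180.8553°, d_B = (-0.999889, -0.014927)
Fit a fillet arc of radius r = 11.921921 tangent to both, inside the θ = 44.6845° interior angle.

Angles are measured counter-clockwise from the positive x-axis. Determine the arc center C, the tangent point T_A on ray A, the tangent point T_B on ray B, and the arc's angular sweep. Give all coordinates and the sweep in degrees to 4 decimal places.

bisector direction at 158.5131° = (-0.930501,0.366289)
center distance |VC| = r/sin(θ/2) = 11.921921/sin(22.3422°) = 31.362062
C = V + |VC|·bis = (-29.7707,-6.7986)
T_A = V + ((C−V)·d_A)·d_A = V + 29.0077·d_A = (-21.5146,1.8019)
T_B = V + ((C−V)·d_B)·d_B = V + 29.0077·d_B = (-29.5927,-18.7192)
sweep = 180° − θ = 135.3155°

center=(-29.7707,-6.7986) T_A=(-21.5146,1.8019) T_B=(-29.5927,-18.7192) sweep=135.3155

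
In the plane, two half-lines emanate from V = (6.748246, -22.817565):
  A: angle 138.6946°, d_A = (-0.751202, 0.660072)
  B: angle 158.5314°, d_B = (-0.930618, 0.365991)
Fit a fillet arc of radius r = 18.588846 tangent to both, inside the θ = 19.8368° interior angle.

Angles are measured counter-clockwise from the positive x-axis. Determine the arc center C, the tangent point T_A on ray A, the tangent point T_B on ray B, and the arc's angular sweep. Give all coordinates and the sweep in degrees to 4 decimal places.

center=(-85.3803,33.3892) T_A=(-73.1103,47.3532) T_B=(-92.1836,16.0901) sweep=160.1632

bisector direction at 148.6130° = (-0.853669,0.520816)
center distance |VC| = r/sin(θ/2) = 18.588846/sin(9.9184°) = 107.920679
C = V + |VC|·bis = (-85.3803,33.3892)
T_A = V + ((C−V)·d_A)·d_A = V + 106.3077·d_A = (-73.1103,47.3532)
T_B = V + ((C−V)·d_B)·d_B = V + 106.3077·d_B = (-92.1836,16.0901)
sweep = 180° − θ = 160.1632°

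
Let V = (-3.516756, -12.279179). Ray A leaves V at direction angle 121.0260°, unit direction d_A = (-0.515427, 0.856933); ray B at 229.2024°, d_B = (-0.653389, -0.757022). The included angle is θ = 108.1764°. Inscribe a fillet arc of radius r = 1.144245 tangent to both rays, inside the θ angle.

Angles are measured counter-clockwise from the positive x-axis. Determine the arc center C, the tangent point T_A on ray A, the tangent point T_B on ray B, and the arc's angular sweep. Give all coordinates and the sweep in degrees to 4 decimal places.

center=(-4.9244,-12.1589) T_A=(-3.9439,-11.5691) T_B=(-4.0582,-12.9065) sweep=71.8236

bisector direction at 175.1142° = (-0.996366,0.085170)
center distance |VC| = r/sin(θ/2) = 1.144245/sin(54.0882°) = 1.412786
C = V + |VC|·bis = (-4.9244,-12.1589)
T_A = V + ((C−V)·d_A)·d_A = V + 0.8287·d_A = (-3.9439,-11.5691)
T_B = V + ((C−V)·d_B)·d_B = V + 0.8287·d_B = (-4.0582,-12.9065)
sweep = 180° − θ = 71.8236°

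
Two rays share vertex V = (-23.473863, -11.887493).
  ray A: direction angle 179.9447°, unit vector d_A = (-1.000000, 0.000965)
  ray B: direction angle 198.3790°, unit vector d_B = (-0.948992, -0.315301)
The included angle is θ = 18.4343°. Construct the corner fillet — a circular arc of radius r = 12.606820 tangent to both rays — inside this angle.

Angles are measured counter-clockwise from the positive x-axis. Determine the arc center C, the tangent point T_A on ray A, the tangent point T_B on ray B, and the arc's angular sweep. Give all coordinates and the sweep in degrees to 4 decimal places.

center=(-101.1755,-24.4193) T_A=(-101.1633,-11.8125) T_B=(-97.2006,-36.3831) sweep=161.5657

bisector direction at 189.1619° = (-0.987243,-0.159224)
center distance |VC| = r/sin(θ/2) = 12.606820/sin(9.2172°) = 78.705727
C = V + |VC|·bis = (-101.1755,-24.4193)
T_A = V + ((C−V)·d_A)·d_A = V + 77.6895·d_A = (-101.1633,-11.8125)
T_B = V + ((C−V)·d_B)·d_B = V + 77.6895·d_B = (-97.2006,-36.3831)
sweep = 180° − θ = 161.5657°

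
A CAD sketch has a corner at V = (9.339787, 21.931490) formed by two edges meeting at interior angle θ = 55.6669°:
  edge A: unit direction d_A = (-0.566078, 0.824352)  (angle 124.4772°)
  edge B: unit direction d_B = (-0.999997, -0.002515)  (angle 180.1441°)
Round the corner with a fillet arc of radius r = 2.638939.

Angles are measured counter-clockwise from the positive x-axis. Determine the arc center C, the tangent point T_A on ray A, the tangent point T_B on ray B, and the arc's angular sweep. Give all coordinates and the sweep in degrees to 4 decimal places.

center=(4.3350,24.5579) T_A=(6.5105,26.0517) T_B=(4.3417,21.9189) sweep=124.3331

bisector direction at 152.3106° = (-0.885480,0.464677)
center distance |VC| = r/sin(θ/2) = 2.638939/sin(27.8334°) = 5.652007
C = V + |VC|·bis = (4.3350,24.5579)
T_A = V + ((C−V)·d_A)·d_A = V + 4.9981·d_A = (6.5105,26.0517)
T_B = V + ((C−V)·d_B)·d_B = V + 4.9981·d_B = (4.3417,21.9189)
sweep = 180° − θ = 124.3331°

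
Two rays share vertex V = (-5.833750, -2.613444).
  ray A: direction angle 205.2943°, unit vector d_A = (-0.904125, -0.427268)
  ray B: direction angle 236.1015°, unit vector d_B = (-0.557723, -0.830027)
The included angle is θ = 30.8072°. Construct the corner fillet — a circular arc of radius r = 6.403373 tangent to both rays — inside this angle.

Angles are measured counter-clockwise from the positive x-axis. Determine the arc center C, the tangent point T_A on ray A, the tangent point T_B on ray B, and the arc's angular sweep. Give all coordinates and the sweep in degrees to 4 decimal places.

center=(-24.1111,-18.3333) T_A=(-26.8471,-12.5438) T_B=(-18.7961,-21.9046) sweep=149.1928

bisector direction at 220.6979° = (-0.758158,-0.652071)
center distance |VC| = r/sin(θ/2) = 6.403373/sin(15.4036°) = 24.107570
C = V + |VC|·bis = (-24.1111,-18.3333)
T_A = V + ((C−V)·d_A)·d_A = V + 23.2416·d_A = (-26.8471,-12.5438)
T_B = V + ((C−V)·d_B)·d_B = V + 23.2416·d_B = (-18.7961,-21.9046)
sweep = 180° − θ = 149.1928°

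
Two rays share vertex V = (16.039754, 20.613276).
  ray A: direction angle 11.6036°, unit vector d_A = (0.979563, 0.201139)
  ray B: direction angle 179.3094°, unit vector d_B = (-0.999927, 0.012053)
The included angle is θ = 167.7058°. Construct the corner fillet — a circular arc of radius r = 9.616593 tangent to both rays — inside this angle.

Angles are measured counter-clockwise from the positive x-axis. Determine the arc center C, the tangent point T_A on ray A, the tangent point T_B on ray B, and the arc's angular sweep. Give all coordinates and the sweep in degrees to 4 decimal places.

bisector direction at 95.4565° = (-0.095090,0.995469)
center distance |VC| = r/sin(θ/2) = 9.616593/sin(83.8529°) = 9.672206
C = V + |VC|·bis = (15.1200,30.2417)
T_A = V + ((C−V)·d_A)·d_A = V + 1.0357·d_A = (17.0543,20.8216)
T_B = V + ((C−V)·d_B)·d_B = V + 1.0357·d_B = (15.0041,20.6258)
sweep = 180° − θ = 12.2942°

center=(15.1200,30.2417) T_A=(17.0543,20.8216) T_B=(15.0041,20.6258) sweep=12.2942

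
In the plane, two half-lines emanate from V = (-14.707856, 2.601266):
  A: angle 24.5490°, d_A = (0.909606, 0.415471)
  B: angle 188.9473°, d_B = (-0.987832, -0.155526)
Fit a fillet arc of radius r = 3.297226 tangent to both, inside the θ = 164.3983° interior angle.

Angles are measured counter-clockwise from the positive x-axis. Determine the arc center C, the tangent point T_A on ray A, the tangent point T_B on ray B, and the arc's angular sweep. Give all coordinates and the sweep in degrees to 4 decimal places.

center=(-15.6669,5.7881) T_A=(-14.2970,2.7889) T_B=(-15.1541,2.5310) sweep=15.6017

bisector direction at 106.7481° = (-0.288165,0.957581)
center distance |VC| = r/sin(θ/2) = 3.297226/sin(82.1992°) = 3.328024
C = V + |VC|·bis = (-15.6669,5.7881)
T_A = V + ((C−V)·d_A)·d_A = V + 0.4517·d_A = (-14.2970,2.7889)
T_B = V + ((C−V)·d_B)·d_B = V + 0.4517·d_B = (-15.1541,2.5310)
sweep = 180° − θ = 15.6017°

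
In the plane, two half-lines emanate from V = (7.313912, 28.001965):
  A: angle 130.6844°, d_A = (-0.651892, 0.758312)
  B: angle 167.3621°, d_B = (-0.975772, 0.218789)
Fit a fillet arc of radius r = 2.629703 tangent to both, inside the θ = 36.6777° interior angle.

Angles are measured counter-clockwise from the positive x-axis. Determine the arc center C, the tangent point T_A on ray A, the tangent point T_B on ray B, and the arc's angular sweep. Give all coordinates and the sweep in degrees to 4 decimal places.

bisector direction at 149.0233° = (-0.857376,0.514690)
center distance |VC| = r/sin(θ/2) = 2.629703/sin(18.3389°) = 8.357918
C = V + |VC|·bis = (0.1480,32.3037)
T_A = V + ((C−V)·d_A)·d_A = V + 7.9334·d_A = (2.1422,34.0180)
T_B = V + ((C−V)·d_B)·d_B = V + 7.9334·d_B = (-0.4273,29.7377)
sweep = 180° − θ = 143.3223°

center=(0.1480,32.3037) T_A=(2.1422,34.0180) T_B=(-0.4273,29.7377) sweep=143.3223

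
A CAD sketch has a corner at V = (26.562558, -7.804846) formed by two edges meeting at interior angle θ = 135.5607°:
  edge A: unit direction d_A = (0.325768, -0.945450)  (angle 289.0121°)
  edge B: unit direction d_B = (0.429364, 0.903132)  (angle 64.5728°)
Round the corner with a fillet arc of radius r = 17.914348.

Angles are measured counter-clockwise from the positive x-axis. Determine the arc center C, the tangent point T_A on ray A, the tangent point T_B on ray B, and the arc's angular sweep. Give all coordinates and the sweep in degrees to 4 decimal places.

center=(45.8836,-8.8876) T_A=(28.9465,-14.7235) T_B=(29.7046,-1.1958) sweep=44.4393

bisector direction at 356.7925° = (0.998433,-0.055953)
center distance |VC| = r/sin(θ/2) = 17.914348/sin(67.7803°) = 19.351362
C = V + |VC|·bis = (45.8836,-8.8876)
T_A = V + ((C−V)·d_A)·d_A = V + 7.3179·d_A = (28.9465,-14.7235)
T_B = V + ((C−V)·d_B)·d_B = V + 7.3179·d_B = (29.7046,-1.1958)
sweep = 180° − θ = 44.4393°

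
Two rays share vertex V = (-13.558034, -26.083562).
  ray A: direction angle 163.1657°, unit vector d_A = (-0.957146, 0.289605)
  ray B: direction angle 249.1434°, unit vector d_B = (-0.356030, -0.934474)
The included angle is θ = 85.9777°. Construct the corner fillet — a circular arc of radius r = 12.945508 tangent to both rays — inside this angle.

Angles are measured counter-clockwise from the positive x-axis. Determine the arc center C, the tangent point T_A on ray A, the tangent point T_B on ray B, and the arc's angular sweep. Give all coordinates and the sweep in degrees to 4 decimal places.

bisector direction at 206.1546° = (-0.897608,-0.440794)
center distance |VC| = r/sin(θ/2) = 12.945508/sin(42.9888°) = 18.985691
C = V + |VC|·bis = (-30.5997,-34.4523)
T_A = V + ((C−V)·d_A)·d_A = V + 13.8878·d_A = (-26.8507,-22.0616)
T_B = V + ((C−V)·d_B)·d_B = V + 13.8878·d_B = (-18.5025,-39.0613)
sweep = 180° − θ = 94.0223°

center=(-30.5997,-34.4523) T_A=(-26.8507,-22.0616) T_B=(-18.5025,-39.0613) sweep=94.0223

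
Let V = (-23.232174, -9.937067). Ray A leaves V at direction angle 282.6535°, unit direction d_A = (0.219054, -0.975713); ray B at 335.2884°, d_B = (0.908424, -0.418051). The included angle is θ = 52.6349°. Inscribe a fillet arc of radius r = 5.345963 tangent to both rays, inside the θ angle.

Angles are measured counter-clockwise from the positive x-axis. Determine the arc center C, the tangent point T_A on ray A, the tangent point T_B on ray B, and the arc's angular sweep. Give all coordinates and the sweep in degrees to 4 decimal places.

bisector direction at 308.9710° = (0.628926,-0.777465)
center distance |VC| = r/sin(θ/2) = 5.345963/sin(26.3175°) = 12.058267
C = V + |VC|·bis = (-15.6484,-19.3119)
T_A = V + ((C−V)·d_A)·d_A = V + 10.8084·d_A = (-20.8645,-20.4830)
T_B = V + ((C−V)·d_B)·d_B = V + 10.8084·d_B = (-13.4135,-14.4555)
sweep = 180° − θ = 127.3651°

center=(-15.6484,-19.3119) T_A=(-20.8645,-20.4830) T_B=(-13.4135,-14.4555) sweep=127.3651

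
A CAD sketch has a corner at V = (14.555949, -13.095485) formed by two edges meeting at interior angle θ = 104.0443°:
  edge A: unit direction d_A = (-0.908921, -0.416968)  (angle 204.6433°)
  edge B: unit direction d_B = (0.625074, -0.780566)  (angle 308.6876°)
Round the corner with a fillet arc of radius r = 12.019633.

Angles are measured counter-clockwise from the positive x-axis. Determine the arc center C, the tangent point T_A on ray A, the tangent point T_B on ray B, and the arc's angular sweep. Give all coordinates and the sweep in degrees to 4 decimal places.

center=(11.0391,-27.9329) T_A=(6.0273,-17.0080) T_B=(20.4212,-20.4198) sweep=75.9557

bisector direction at 256.6655° = (-0.230637,-0.973040)
center distance |VC| = r/sin(θ/2) = 12.019633/sin(52.0222°) = 15.248529
C = V + |VC|·bis = (11.0391,-27.9329)
T_A = V + ((C−V)·d_A)·d_A = V + 9.3833·d_A = (6.0273,-17.0080)
T_B = V + ((C−V)·d_B)·d_B = V + 9.3833·d_B = (20.4212,-20.4198)
sweep = 180° − θ = 75.9557°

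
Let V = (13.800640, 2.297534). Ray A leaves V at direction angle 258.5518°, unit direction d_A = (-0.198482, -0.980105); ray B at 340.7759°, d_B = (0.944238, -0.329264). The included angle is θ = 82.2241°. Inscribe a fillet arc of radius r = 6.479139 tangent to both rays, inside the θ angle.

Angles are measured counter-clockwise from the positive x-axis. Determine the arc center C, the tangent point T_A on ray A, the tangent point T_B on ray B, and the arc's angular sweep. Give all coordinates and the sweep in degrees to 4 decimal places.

center=(18.6773,-6.2648) T_A=(12.3271,-4.9788) T_B=(20.8107,-0.1469) sweep=97.7759

bisector direction at 299.6639° = (0.494911,-0.868944)
center distance |VC| = r/sin(θ/2) = 6.479139/sin(41.1121°) = 9.853699
C = V + |VC|·bis = (18.6773,-6.2648)
T_A = V + ((C−V)·d_A)·d_A = V + 7.4240·d_A = (12.3271,-4.9788)
T_B = V + ((C−V)·d_B)·d_B = V + 7.4240·d_B = (20.8107,-0.1469)
sweep = 180° − θ = 97.7759°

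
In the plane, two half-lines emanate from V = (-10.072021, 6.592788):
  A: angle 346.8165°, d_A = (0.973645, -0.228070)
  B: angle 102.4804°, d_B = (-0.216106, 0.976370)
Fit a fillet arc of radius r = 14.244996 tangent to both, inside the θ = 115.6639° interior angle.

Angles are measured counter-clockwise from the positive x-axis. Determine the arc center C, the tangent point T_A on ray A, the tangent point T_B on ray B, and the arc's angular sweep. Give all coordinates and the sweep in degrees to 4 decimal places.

center=(1.9002,18.4190) T_A=(-1.3487,4.5494) T_B=(-12.0082,15.3405) sweep=64.3361

bisector direction at 44.6485° = (0.711432,0.702755)
center distance |VC| = r/sin(θ/2) = 14.244996/sin(57.8319°) = 16.828306
C = V + |VC|·bis = (1.9002,18.4190)
T_A = V + ((C−V)·d_A)·d_A = V + 8.9595·d_A = (-1.3487,4.5494)
T_B = V + ((C−V)·d_B)·d_B = V + 8.9595·d_B = (-12.0082,15.3405)
sweep = 180° − θ = 64.3361°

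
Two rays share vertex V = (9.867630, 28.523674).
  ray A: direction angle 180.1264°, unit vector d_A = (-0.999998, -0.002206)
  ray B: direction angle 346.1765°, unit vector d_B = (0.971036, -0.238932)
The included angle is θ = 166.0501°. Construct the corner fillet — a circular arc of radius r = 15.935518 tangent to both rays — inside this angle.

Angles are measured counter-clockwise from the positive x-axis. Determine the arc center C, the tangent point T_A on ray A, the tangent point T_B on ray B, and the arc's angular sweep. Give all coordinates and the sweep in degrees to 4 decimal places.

center=(7.9532,12.5839) T_A=(7.9181,28.5194) T_B=(11.7607,28.0579) sweep=13.9499

bisector direction at 263.1514° = (-0.119245,-0.992865)
center distance |VC| = r/sin(θ/2) = 15.935518/sin(83.0250°) = 16.054331
C = V + |VC|·bis = (7.9532,12.5839)
T_A = V + ((C−V)·d_A)·d_A = V + 1.9496·d_A = (7.9181,28.5194)
T_B = V + ((C−V)·d_B)·d_B = V + 1.9496·d_B = (11.7607,28.0579)
sweep = 180° − θ = 13.9499°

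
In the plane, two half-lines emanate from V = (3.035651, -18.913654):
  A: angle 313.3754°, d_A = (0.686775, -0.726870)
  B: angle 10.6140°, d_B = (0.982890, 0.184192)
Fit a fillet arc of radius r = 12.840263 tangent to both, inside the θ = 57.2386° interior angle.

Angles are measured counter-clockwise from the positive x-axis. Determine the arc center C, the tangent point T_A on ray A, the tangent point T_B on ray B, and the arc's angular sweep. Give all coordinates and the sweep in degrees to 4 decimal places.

bisector direction at 341.9947° = (0.951028,-0.309105)
center distance |VC| = r/sin(θ/2) = 12.840263/sin(28.6193°) = 26.807090
C = V + |VC|·bis = (28.5299,-27.1999)
T_A = V + ((C−V)·d_A)·d_A = V + 23.5318·d_A = (19.1967,-36.0182)
T_B = V + ((C−V)·d_B)·d_B = V + 23.5318·d_B = (26.1649,-14.5793)
sweep = 180° − θ = 122.7614°

center=(28.5299,-27.1999) T_A=(19.1967,-36.0182) T_B=(26.1649,-14.5793) sweep=122.7614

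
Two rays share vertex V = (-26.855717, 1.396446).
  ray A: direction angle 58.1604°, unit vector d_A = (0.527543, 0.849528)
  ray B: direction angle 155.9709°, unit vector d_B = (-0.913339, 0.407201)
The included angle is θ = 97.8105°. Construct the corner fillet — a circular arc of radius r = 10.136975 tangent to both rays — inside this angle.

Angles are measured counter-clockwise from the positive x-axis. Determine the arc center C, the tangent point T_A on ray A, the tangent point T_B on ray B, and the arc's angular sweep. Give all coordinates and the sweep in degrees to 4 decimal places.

center=(-30.8031,14.2552) T_A=(-22.1915,8.9075) T_B=(-34.9309,4.9967) sweep=82.1895

bisector direction at 107.0657° = (-0.293467,0.955969)
center distance |VC| = r/sin(θ/2) = 10.136975/sin(48.9053°) = 13.450978
C = V + |VC|·bis = (-30.8031,14.2552)
T_A = V + ((C−V)·d_A)·d_A = V + 8.8414·d_A = (-22.1915,8.9075)
T_B = V + ((C−V)·d_B)·d_B = V + 8.8414·d_B = (-34.9309,4.9967)
sweep = 180° − θ = 82.1895°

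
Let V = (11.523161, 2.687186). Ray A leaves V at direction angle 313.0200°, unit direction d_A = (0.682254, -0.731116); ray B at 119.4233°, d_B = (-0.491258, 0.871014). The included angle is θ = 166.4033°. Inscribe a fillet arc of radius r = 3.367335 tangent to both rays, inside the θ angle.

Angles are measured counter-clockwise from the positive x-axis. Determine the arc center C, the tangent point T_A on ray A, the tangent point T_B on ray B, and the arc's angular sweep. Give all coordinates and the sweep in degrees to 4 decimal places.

bisector direction at 36.2216° = (0.806737,0.590911)
center distance |VC| = r/sin(θ/2) = 3.367335/sin(83.2017°) = 3.391179
C = V + |VC|·bis = (14.2590,4.6911)
T_A = V + ((C−V)·d_A)·d_A = V + 0.4014·d_A = (11.7970,2.3937)
T_B = V + ((C−V)·d_B)·d_B = V + 0.4014·d_B = (11.3260,3.0368)
sweep = 180° − θ = 13.5967°

center=(14.2590,4.6911) T_A=(11.7970,2.3937) T_B=(11.3260,3.0368) sweep=13.5967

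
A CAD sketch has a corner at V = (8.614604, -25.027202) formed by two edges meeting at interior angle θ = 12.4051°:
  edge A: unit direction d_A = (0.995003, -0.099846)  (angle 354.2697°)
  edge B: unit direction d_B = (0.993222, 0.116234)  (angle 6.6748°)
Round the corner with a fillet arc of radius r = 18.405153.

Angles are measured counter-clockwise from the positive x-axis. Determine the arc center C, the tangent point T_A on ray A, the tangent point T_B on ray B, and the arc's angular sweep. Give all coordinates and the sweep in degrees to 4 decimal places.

bisector direction at 0.4722° = (0.999966,0.008242)
center distance |VC| = r/sin(θ/2) = 18.405153/sin(6.2025°) = 170.349311
C = V + |VC|·bis = (178.9581,-23.6231)
T_A = V + ((C−V)·d_A)·d_A = V + 169.3521·d_A = (177.1204,-41.9363)
T_B = V + ((C−V)·d_B)·d_B = V + 169.3521·d_B = (176.8188,-5.3427)
sweep = 180° − θ = 167.5949°

center=(178.9581,-23.6231) T_A=(177.1204,-41.9363) T_B=(176.8188,-5.3427) sweep=167.5949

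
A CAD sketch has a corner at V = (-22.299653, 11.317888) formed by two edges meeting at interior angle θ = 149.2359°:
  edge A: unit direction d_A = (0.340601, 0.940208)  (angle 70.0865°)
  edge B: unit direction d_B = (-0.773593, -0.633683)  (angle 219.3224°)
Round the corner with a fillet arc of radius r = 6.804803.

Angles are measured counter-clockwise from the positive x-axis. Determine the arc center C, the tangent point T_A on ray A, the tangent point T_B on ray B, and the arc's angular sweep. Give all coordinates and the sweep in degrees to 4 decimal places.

center=(-28.0600,15.3957) T_A=(-21.6620,13.0780) T_B=(-23.7479,10.1316) sweep=30.7641

bisector direction at 144.7045° = (-0.816182,0.577794)
center distance |VC| = r/sin(θ/2) = 6.804803/sin(74.6179°) = 7.057617
C = V + |VC|·bis = (-28.0600,15.3957)
T_A = V + ((C−V)·d_A)·d_A = V + 1.8721·d_A = (-21.6620,13.0780)
T_B = V + ((C−V)·d_B)·d_B = V + 1.8721·d_B = (-23.7479,10.1316)
sweep = 180° − θ = 30.7641°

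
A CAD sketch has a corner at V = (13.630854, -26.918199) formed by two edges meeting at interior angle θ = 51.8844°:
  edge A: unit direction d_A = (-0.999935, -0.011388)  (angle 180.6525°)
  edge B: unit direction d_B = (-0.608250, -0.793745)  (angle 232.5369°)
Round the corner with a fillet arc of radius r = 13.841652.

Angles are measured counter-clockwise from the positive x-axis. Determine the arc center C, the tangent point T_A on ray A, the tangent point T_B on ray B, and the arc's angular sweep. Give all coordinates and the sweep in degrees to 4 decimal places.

bisector direction at 206.5947° = (-0.894196,-0.447676)
center distance |VC| = r/sin(θ/2) = 13.841652/sin(25.9422°) = 31.640649
C = V + |VC|·bis = (-14.6621,-41.0830)
T_A = V + ((C−V)·d_A)·d_A = V + 28.4524·d_A = (-14.8197,-27.2422)
T_B = V + ((C−V)·d_B)·d_B = V + 28.4524·d_B = (-3.6753,-49.5022)
sweep = 180° − θ = 128.1156°

center=(-14.6621,-41.0830) T_A=(-14.8197,-27.2422) T_B=(-3.6753,-49.5022) sweep=128.1156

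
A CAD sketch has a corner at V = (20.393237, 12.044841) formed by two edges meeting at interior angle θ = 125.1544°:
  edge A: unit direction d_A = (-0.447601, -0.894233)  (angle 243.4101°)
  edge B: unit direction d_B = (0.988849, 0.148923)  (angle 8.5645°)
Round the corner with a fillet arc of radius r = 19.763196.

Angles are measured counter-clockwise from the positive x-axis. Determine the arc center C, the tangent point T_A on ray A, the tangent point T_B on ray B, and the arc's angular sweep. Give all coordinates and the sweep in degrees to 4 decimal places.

center=(33.4763,-5.9709) T_A=(15.8034,2.8752) T_B=(30.5331,13.5719) sweep=54.8456

bisector direction at 305.9873° = (0.587606,-0.809147)
center distance |VC| = r/sin(θ/2) = 19.763196/sin(62.5772°) = 22.265074
C = V + |VC|·bis = (33.4763,-5.9709)
T_A = V + ((C−V)·d_A)·d_A = V + 10.2542·d_A = (15.8034,2.8752)
T_B = V + ((C−V)·d_B)·d_B = V + 10.2542·d_B = (30.5331,13.5719)
sweep = 180° − θ = 54.8456°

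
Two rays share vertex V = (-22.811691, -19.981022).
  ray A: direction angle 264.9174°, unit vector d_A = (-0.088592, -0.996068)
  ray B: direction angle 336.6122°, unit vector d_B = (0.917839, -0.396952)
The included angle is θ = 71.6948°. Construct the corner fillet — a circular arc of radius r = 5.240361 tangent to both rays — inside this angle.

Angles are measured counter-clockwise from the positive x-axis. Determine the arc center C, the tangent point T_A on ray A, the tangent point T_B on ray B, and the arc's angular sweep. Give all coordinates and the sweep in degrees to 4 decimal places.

center=(-18.2345,-27.6700) T_A=(-23.4543,-27.2058) T_B=(-16.1543,-22.8602) sweep=108.3052

bisector direction at 300.7648° = (0.511515,-0.859274)
center distance |VC| = r/sin(θ/2) = 5.240361/sin(35.8474°) = 8.948269
C = V + |VC|·bis = (-18.2345,-27.6700)
T_A = V + ((C−V)·d_A)·d_A = V + 7.2533·d_A = (-23.4543,-27.2058)
T_B = V + ((C−V)·d_B)·d_B = V + 7.2533·d_B = (-16.1543,-22.8602)
sweep = 180° − θ = 108.3052°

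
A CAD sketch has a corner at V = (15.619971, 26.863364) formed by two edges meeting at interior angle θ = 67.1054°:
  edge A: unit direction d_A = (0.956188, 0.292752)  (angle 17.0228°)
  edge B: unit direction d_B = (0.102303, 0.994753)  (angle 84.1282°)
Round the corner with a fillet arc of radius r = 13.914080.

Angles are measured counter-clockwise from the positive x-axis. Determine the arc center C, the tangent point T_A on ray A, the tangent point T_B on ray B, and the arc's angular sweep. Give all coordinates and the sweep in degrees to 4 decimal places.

bisector direction at 50.5755° = (0.635061,0.772462)
center distance |VC| = r/sin(θ/2) = 13.914080/sin(33.5527°) = 25.174571
C = V + |VC|·bis = (31.6074,46.3098)
T_A = V + ((C−V)·d_A)·d_A = V + 20.9799·d_A = (35.6807,33.0053)
T_B = V + ((C−V)·d_B)·d_B = V + 20.9799·d_B = (17.7663,47.7332)
sweep = 180° − θ = 112.8946°

center=(31.6074,46.3098) T_A=(35.6807,33.0053) T_B=(17.7663,47.7332) sweep=112.8946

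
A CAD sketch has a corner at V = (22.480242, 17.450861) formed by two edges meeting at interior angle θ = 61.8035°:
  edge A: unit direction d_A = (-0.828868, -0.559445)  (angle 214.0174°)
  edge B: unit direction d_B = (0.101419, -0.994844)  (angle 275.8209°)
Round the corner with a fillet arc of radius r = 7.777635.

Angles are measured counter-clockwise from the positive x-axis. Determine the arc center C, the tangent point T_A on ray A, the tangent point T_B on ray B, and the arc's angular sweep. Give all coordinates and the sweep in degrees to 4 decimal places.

center=(16.0606,3.7345) T_A=(11.7095,10.1811) T_B=(23.7981,4.5233) sweep=118.1965

bisector direction at 244.9192° = (-0.423897,-0.905711)
center distance |VC| = r/sin(θ/2) = 7.777635/sin(30.9017°) = 15.144330
C = V + |VC|·bis = (16.0606,3.7345)
T_A = V + ((C−V)·d_A)·d_A = V + 12.9946·d_A = (11.7095,10.1811)
T_B = V + ((C−V)·d_B)·d_B = V + 12.9946·d_B = (23.7981,4.5233)
sweep = 180° − θ = 118.1965°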